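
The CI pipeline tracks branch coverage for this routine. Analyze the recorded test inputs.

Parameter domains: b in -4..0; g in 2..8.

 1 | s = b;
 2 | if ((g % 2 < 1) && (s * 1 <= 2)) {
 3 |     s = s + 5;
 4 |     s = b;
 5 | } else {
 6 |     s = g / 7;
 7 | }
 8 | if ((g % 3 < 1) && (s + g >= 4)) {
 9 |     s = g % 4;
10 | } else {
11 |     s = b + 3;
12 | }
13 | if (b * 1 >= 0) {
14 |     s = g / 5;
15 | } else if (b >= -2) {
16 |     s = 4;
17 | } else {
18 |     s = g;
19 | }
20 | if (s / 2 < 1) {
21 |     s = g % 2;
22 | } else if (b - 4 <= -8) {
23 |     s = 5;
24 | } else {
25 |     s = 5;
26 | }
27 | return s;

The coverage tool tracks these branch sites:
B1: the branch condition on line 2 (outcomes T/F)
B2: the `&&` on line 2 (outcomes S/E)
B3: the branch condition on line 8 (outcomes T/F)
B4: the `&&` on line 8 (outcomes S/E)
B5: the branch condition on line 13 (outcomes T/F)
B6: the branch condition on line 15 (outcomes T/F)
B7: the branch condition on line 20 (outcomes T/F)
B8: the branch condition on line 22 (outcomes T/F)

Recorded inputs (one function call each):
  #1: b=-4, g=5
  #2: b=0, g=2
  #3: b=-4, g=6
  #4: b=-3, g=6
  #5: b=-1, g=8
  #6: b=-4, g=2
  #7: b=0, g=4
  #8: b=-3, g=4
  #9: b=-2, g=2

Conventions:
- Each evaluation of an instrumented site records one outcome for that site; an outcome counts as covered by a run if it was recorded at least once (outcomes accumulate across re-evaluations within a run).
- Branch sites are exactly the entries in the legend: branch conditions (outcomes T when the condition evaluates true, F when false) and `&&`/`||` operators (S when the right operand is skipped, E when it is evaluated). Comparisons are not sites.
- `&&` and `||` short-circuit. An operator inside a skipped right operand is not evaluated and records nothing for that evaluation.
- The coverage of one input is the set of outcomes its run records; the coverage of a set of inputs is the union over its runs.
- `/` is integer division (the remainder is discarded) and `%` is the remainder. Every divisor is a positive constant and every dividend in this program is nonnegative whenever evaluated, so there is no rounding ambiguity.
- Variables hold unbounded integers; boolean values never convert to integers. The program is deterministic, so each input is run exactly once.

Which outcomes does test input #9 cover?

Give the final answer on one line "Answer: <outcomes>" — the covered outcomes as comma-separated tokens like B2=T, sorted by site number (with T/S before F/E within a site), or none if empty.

Tracing the run of input #9 (b=-2, g=2):
  B2->E, B1->T, B4->S, B3->F, B5->F, B6->T, B7->F, B8->F
collecting distinct outcomes: B1=T, B2=E, B3=F, B4=S, B5=F, B6=T, B7=F, B8=F

Answer: B1=T, B2=E, B3=F, B4=S, B5=F, B6=T, B7=F, B8=F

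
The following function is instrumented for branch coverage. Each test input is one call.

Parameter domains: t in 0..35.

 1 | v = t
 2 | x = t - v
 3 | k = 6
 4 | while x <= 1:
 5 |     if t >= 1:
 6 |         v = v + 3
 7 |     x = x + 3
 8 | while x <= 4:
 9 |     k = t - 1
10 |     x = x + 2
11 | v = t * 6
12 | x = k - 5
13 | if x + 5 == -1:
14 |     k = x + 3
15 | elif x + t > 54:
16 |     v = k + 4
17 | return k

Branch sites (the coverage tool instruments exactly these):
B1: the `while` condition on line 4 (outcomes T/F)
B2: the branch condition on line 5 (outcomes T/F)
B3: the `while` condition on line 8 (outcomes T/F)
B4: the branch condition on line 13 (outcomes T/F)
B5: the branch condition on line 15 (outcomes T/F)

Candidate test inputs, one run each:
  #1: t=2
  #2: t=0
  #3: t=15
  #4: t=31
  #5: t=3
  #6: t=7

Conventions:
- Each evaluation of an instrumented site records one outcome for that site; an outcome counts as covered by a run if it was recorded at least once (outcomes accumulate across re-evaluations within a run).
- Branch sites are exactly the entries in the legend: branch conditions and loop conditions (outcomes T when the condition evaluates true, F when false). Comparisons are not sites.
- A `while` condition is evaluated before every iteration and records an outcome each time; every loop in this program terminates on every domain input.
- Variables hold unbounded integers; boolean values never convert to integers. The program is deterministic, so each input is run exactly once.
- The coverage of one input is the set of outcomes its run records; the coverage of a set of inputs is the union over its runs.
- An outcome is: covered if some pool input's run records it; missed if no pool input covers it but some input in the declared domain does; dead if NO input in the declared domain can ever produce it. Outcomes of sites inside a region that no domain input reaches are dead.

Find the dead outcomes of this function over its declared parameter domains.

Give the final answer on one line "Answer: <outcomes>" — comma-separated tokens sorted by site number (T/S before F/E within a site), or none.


sweeping the full domain (36 inputs) for each outcome:
  reachable outcomes have witnesses, e.g. B1=T (e.g. t=0), B1=F (e.g. t=0), B2=T (e.g. t=1), B2=F (e.g. t=0)
Answer: none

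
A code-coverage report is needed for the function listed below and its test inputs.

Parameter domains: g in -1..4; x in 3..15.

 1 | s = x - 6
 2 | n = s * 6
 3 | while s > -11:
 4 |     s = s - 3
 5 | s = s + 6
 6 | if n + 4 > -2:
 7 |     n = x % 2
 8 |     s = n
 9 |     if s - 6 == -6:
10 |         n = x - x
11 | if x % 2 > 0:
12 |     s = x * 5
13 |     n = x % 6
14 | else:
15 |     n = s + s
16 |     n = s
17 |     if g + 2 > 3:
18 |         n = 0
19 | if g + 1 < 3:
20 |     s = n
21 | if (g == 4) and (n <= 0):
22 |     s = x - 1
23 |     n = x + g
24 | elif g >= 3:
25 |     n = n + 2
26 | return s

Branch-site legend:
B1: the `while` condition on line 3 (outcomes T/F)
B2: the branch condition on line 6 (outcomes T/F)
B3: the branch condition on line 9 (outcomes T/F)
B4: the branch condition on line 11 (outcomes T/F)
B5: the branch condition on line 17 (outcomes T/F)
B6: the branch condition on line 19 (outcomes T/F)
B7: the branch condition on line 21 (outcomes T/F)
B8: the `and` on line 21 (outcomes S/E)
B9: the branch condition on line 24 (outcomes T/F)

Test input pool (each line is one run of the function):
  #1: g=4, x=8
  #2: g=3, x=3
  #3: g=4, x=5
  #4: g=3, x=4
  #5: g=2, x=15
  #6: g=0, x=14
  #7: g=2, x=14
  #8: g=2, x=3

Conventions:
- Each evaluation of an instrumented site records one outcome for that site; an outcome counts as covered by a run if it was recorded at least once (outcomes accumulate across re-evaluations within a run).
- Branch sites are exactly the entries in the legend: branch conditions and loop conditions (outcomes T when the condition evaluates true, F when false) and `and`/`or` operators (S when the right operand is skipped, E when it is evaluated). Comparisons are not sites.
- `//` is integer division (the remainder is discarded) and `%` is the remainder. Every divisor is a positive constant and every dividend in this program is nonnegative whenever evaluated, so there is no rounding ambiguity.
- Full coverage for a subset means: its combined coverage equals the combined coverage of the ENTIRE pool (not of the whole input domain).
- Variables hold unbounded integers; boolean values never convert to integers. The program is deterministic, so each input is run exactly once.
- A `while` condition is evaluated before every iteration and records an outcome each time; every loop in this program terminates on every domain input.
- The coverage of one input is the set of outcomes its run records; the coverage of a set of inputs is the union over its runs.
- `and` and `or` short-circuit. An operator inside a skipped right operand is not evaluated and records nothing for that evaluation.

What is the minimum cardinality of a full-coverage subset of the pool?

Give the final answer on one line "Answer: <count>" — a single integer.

input #1 (g=4, x=8): covers B1=T, B1=F, B2=T, B3=T, B4=F, B5=T, B6=F, B7=T, B8=E
input #2 (g=3, x=3): covers B1=T, B1=F, B2=F, B4=T, B6=F, B7=F, B8=S, B9=T
input #3 (g=4, x=5): covers B1=T, B1=F, B2=F, B4=T, B6=F, B7=F, B8=E, B9=T
input #4 (g=3, x=4): covers B1=T, B1=F, B2=F, B4=F, B5=T, B6=F, B7=F, B8=S, B9=T
input #5 (g=2, x=15): covers B1=T, B1=F, B2=T, B3=F, B4=T, B6=F, B7=F, B8=S, B9=F
input #6 (g=0, x=14): covers B1=T, B1=F, B2=T, B3=T, B4=F, B5=F, B6=T, B7=F, B8=S, B9=F
input #7 (g=2, x=14): covers B1=T, B1=F, B2=T, B3=T, B4=F, B5=T, B6=F, B7=F, B8=S, B9=F
input #8 (g=2, x=3): covers B1=T, B1=F, B2=F, B4=T, B6=F, B7=F, B8=S, B9=F
together the pool reaches 18 outcomes: B1=T, B1=F, B2=T, B2=F, B3=T, B3=F, B4=T, B4=F, B5=T, B5=F, B6=T, B6=F, B7=T, B7=F, B8=S, B8=E, B9=T, B9=F
checked all size-1 subsets: none covers 18 outcomes (max 10/18)
checked all size-2 subsets: none covers 18 outcomes (max 15/18)
checked all size-3 subsets: none covers 18 outcomes (max 17/18)
at size 4, {1, 2, 5, 6} reaches all 18 outcomes; every lexicographically earlier size-4 subset fails

Answer: 4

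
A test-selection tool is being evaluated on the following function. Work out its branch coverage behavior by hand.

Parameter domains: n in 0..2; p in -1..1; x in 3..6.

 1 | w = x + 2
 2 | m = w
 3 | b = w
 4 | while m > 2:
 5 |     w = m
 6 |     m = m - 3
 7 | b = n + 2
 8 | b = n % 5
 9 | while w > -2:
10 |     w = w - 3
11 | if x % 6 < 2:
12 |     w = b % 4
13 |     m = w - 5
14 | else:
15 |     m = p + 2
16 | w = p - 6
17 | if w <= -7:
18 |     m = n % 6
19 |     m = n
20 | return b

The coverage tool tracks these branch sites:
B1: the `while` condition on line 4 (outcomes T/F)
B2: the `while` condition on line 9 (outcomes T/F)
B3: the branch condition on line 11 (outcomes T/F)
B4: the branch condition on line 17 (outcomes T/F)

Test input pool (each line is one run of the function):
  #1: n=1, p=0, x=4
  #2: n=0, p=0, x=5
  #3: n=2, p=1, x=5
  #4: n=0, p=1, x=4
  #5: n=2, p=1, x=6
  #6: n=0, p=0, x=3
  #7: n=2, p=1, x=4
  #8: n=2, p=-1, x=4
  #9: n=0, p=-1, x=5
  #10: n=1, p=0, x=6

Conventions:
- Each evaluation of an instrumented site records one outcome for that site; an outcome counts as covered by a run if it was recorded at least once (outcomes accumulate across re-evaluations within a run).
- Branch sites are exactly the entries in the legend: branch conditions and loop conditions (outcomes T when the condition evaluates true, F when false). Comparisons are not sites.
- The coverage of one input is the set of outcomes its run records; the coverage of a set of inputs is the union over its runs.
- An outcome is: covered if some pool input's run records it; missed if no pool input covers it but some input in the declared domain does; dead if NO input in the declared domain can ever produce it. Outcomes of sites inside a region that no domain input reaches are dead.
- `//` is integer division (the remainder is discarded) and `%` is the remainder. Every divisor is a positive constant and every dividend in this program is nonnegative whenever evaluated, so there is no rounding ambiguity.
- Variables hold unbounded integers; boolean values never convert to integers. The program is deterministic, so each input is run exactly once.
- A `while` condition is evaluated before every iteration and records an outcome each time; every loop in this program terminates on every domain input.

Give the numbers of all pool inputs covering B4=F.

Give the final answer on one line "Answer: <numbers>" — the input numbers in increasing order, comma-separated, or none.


input #1 (n=1, p=0, x=4): records B4=F
input #2 (n=0, p=0, x=5): records B4=F
input #3 (n=2, p=1, x=5): records B4=F
input #4 (n=0, p=1, x=4): records B4=F
input #5 (n=2, p=1, x=6): records B4=F
input #6 (n=0, p=0, x=3): records B4=F
input #7 (n=2, p=1, x=4): records B4=F
input #8 (n=2, p=-1, x=4): does not record B4=F
input #9 (n=0, p=-1, x=5): does not record B4=F
input #10 (n=1, p=0, x=6): records B4=F
Answer: 1, 2, 3, 4, 5, 6, 7, 10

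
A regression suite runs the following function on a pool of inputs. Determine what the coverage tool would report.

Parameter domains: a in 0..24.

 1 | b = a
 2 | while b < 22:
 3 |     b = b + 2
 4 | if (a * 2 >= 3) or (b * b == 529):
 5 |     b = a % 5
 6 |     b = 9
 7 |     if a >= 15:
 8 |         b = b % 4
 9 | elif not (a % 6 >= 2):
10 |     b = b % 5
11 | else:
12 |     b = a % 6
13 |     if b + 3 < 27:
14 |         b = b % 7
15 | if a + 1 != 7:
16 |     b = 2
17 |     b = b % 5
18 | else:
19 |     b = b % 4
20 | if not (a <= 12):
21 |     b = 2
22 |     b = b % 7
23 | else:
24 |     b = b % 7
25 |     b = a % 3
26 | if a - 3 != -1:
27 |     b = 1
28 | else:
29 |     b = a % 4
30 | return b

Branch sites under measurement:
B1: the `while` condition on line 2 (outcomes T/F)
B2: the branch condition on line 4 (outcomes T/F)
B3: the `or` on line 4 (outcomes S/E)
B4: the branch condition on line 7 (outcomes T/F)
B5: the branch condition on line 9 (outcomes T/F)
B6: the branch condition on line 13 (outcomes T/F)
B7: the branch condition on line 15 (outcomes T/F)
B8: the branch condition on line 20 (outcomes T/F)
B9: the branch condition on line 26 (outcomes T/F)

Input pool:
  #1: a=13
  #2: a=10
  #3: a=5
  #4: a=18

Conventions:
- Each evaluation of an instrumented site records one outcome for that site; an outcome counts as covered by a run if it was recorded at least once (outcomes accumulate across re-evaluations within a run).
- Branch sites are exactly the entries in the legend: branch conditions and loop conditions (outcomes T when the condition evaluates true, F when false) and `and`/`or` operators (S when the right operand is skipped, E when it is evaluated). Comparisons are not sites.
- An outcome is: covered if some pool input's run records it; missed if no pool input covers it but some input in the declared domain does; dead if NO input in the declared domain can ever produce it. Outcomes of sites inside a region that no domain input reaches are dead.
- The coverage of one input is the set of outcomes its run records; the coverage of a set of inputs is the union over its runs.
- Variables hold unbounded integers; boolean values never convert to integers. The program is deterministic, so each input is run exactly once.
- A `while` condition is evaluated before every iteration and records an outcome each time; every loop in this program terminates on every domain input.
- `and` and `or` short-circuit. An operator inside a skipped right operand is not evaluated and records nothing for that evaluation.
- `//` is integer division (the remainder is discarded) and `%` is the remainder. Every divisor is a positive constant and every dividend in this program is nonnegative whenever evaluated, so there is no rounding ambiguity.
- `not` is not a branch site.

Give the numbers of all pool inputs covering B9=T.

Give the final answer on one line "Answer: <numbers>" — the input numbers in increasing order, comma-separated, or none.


input #1 (a=13): covers B9=T
input #2 (a=10): covers B9=T
input #3 (a=5): covers B9=T
input #4 (a=18): covers B9=T
Answer: 1, 2, 3, 4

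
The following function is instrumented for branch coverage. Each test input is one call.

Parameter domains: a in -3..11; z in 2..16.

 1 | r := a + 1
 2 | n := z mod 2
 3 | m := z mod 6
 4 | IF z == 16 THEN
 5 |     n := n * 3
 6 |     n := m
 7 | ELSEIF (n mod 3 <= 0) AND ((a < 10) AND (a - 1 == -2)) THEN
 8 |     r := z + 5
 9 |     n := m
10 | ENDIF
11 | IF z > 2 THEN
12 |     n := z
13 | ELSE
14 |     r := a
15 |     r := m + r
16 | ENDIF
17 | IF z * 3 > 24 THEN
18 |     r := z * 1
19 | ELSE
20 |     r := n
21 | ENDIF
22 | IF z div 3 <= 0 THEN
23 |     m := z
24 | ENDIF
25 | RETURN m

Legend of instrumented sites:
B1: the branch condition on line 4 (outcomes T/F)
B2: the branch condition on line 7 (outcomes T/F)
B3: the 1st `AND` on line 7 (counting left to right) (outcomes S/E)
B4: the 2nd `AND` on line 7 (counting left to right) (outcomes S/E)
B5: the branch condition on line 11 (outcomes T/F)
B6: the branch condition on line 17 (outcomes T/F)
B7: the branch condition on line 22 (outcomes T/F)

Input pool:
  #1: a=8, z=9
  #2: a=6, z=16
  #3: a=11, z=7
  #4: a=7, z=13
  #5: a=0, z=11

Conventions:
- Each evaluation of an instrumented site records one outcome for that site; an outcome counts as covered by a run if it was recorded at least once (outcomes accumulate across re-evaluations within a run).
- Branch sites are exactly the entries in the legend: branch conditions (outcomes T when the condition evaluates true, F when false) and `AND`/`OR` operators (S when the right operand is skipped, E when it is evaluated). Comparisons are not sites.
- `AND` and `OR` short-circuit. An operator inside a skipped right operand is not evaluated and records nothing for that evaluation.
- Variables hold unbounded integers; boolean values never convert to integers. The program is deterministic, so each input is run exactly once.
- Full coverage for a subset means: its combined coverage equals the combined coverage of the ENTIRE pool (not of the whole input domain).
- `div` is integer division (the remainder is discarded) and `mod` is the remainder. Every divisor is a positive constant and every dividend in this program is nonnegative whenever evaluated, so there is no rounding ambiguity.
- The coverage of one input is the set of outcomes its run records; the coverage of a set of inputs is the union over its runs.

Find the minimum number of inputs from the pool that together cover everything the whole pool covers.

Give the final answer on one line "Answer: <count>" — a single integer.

input #1 (a=8, z=9): events B1->F, B3->S, B2->F, B5->T, B6->T, B7->F; covers B1=F, B2=F, B3=S, B5=T, B6=T, B7=F
input #2 (a=6, z=16): events B1->T, B5->T, B6->T, B7->F; covers B1=T, B5=T, B6=T, B7=F
input #3 (a=11, z=7): events B1->F, B3->S, B2->F, B5->T, B6->F, B7->F; covers B1=F, B2=F, B3=S, B5=T, B6=F, B7=F
input #4 (a=7, z=13): events B1->F, B3->S, B2->F, B5->T, B6->T, B7->F; covers B1=F, B2=F, B3=S, B5=T, B6=T, B7=F
input #5 (a=0, z=11): events B1->F, B3->S, B2->F, B5->T, B6->T, B7->F; covers B1=F, B2=F, B3=S, B5=T, B6=T, B7=F
together the pool reaches 8 outcomes: B1=T, B1=F, B2=F, B3=S, B5=T, B6=T, B6=F, B7=F
every size-1 subset falls short of the 8 outcomes (best: 6/8)
the canonical winner is {2, 3}: size 2, full 8-outcome coverage, earliest index list among size-2 covers

Answer: 2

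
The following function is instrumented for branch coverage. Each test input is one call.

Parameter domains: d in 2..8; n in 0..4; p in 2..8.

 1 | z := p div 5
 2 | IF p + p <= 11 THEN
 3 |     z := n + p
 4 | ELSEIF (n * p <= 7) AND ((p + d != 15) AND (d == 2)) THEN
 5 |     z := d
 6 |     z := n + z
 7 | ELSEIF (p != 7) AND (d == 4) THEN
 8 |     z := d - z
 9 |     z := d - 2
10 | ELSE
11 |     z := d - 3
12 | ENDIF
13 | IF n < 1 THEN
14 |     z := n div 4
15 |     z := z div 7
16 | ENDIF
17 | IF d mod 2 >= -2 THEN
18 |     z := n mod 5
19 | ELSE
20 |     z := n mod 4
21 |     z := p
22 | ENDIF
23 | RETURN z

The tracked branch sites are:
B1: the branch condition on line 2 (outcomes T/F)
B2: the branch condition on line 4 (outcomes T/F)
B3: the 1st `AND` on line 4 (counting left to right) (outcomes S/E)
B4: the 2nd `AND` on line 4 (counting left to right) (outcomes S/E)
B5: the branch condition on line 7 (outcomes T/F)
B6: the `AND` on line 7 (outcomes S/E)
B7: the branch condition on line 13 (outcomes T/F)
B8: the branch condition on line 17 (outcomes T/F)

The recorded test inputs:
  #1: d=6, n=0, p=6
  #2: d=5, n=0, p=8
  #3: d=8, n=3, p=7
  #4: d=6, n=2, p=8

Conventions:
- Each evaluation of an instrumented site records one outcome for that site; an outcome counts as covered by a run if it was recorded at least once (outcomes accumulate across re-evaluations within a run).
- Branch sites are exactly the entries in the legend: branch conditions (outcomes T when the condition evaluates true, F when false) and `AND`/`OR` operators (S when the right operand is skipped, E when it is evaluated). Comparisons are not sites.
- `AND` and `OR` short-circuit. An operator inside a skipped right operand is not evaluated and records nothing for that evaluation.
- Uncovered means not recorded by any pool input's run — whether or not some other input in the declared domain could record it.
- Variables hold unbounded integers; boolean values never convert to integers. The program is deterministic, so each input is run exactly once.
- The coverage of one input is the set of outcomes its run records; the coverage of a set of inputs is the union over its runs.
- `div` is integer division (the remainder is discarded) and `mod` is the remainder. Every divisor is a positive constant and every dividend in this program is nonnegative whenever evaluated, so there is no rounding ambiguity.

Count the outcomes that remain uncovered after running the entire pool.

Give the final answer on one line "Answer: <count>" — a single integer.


test 1 (d=6, n=0, p=6) hits B1=F, B2=F, B3=E, B4=E, B5=F, B6=E, B7=T, B8=T
test 2 (d=5, n=0, p=8) hits B1=F, B2=F, B3=E, B4=E, B5=F, B6=E, B7=T, B8=T
test 3 (d=8, n=3, p=7) hits B1=F, B2=F, B3=S, B5=F, B6=S, B7=F, B8=T
test 4 (d=6, n=2, p=8) hits B1=F, B2=F, B3=S, B5=F, B6=E, B7=F, B8=T
union over the pool: B1=F, B2=F, B3=S, B3=E, B4=E, B5=F, B6=S, B6=E, B7=T, B7=F, B8=T
uncovered (5 of 16): B1=T, B2=T, B4=S, B5=T, B8=F
Answer: 5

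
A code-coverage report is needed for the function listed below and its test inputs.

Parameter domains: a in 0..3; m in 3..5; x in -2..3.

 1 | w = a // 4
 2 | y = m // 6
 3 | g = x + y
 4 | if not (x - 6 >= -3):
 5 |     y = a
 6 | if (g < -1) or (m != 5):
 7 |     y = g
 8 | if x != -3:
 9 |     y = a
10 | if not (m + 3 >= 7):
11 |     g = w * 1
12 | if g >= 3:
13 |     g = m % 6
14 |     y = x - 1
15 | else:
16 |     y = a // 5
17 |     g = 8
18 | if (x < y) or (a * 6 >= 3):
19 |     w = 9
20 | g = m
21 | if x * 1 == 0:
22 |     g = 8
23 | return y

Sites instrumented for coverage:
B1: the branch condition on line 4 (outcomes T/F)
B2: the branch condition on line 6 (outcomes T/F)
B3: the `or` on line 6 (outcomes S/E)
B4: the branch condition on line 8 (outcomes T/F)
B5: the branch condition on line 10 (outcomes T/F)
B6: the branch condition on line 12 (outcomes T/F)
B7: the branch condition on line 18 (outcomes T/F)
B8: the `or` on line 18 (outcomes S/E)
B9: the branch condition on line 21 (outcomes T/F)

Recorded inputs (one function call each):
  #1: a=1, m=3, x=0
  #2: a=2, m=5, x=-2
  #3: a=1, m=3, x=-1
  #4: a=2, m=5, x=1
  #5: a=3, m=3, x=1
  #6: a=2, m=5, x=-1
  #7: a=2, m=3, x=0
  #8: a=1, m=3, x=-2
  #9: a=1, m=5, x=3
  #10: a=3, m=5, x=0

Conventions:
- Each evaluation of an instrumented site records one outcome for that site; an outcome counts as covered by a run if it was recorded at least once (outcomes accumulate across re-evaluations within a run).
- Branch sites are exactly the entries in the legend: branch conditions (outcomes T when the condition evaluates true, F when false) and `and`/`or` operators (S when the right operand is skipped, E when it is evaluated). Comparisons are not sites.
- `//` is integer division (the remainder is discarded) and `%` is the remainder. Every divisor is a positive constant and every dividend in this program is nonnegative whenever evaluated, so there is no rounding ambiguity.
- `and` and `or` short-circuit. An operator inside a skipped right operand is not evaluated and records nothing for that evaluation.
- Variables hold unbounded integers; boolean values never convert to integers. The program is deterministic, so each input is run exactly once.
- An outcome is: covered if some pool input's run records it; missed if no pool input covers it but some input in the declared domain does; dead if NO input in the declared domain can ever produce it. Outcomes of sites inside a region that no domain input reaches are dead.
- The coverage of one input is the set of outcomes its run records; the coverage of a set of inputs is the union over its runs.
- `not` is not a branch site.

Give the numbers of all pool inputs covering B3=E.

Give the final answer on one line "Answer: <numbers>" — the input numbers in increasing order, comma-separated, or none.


input #1 (a=1, m=3, x=0): records B3=E
input #2 (a=2, m=5, x=-2): does not record B3=E
input #3 (a=1, m=3, x=-1): records B3=E
input #4 (a=2, m=5, x=1): records B3=E
input #5 (a=3, m=3, x=1): records B3=E
input #6 (a=2, m=5, x=-1): records B3=E
input #7 (a=2, m=3, x=0): records B3=E
input #8 (a=1, m=3, x=-2): does not record B3=E
input #9 (a=1, m=5, x=3): records B3=E
input #10 (a=3, m=5, x=0): records B3=E
Answer: 1, 3, 4, 5, 6, 7, 9, 10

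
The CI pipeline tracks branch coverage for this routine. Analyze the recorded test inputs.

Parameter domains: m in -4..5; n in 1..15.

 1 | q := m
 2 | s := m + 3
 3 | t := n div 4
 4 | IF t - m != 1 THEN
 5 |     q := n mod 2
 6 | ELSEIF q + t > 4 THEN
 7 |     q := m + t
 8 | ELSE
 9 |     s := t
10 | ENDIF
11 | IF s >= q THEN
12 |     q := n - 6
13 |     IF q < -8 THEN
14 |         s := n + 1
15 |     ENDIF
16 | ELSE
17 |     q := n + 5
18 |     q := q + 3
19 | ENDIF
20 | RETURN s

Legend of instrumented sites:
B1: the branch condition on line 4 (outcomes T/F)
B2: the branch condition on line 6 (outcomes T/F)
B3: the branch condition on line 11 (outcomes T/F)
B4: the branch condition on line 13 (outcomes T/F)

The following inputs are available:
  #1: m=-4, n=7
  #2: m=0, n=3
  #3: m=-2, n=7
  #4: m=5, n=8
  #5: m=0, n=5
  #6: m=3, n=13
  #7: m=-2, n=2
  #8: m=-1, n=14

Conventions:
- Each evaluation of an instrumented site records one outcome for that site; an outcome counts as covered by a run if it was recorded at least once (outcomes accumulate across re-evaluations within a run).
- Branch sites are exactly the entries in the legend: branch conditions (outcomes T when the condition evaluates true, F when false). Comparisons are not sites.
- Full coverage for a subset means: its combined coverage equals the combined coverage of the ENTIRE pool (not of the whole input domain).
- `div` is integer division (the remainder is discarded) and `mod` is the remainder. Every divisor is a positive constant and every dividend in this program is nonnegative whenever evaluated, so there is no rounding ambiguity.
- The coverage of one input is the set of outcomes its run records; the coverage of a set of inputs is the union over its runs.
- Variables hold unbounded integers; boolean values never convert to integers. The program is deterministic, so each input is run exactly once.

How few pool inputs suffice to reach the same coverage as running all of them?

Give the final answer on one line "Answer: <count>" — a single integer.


run #1 (m=-4, n=7) runs B1->T, B3->F; records B1=T, B3=F
run #2 (m=0, n=3) runs B1->T, B3->T, B4->F; records B1=T, B3=T, B4=F
run #3 (m=-2, n=7) runs B1->T, B3->T, B4->F; records B1=T, B3=T, B4=F
run #4 (m=5, n=8) runs B1->T, B3->T, B4->F; records B1=T, B3=T, B4=F
run #5 (m=0, n=5) runs B1->F, B2->F, B3->T, B4->F; records B1=F, B2=F, B3=T, B4=F
run #6 (m=3, n=13) runs B1->T, B3->T, B4->F; records B1=T, B3=T, B4=F
run #7 (m=-2, n=2) runs B1->T, B3->T, B4->F; records B1=T, B3=T, B4=F
run #8 (m=-1, n=14) runs B1->T, B3->T, B4->F; records B1=T, B3=T, B4=F
union over all inputs: B1=T, B1=F, B2=F, B3=T, B3=F, B4=F (6 outcomes)
no size-1 subset reaches all 6 outcomes (best union: 4/6)
inputs {1, 5} (size 2) cover everything; no size-2 subset with a lexicographically smaller index list covers all 6
Answer: 2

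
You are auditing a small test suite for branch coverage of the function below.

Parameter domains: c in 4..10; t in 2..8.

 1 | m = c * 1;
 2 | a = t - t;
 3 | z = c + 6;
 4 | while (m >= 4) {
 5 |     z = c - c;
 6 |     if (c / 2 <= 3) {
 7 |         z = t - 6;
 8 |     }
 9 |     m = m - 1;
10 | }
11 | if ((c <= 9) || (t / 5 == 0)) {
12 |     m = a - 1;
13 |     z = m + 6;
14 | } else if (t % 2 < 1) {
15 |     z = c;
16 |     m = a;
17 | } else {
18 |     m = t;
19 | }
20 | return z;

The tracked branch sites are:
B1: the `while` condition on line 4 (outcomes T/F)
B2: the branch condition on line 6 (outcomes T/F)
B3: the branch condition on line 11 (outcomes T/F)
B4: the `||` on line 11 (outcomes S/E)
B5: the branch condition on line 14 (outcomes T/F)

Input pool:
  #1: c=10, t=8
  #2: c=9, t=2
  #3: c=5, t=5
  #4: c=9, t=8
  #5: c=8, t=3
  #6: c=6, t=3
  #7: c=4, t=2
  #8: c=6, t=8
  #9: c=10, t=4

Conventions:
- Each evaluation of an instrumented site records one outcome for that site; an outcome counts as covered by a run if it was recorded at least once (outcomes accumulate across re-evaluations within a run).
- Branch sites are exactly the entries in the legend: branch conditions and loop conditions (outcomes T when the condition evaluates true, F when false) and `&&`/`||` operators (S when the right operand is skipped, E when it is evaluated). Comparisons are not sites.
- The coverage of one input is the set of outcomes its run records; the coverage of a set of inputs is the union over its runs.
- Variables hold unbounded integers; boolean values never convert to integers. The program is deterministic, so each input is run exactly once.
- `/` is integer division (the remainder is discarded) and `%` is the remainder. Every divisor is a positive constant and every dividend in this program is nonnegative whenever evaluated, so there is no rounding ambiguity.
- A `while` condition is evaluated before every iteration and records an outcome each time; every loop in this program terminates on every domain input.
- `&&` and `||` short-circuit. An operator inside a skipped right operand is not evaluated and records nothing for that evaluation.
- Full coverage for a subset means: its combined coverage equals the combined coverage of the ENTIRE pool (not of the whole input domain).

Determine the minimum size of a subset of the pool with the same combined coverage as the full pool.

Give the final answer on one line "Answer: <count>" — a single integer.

#1 (c=10, t=8) -> B1->T, B2->F, B1->T, B2->F, B1->T, B2->F, B1->T, B2->F, B1->T, B2->F, B1->T, B2->F, B1->T, B2->F, ...; covered: B1=T, B1=F, B2=F, B3=F, B4=E, B5=T
#2 (c=9, t=2) -> B1->T, B2->F, B1->T, B2->F, B1->T, B2->F, B1->T, B2->F, B1->T, B2->F, B1->T, B2->F, B1->F, B4->S, ...; covered: B1=T, B1=F, B2=F, B3=T, B4=S
#3 (c=5, t=5) -> B1->T, B2->T, B1->T, B2->T, B1->F, B4->S, B3->T; covered: B1=T, B1=F, B2=T, B3=T, B4=S
#4 (c=9, t=8) -> B1->T, B2->F, B1->T, B2->F, B1->T, B2->F, B1->T, B2->F, B1->T, B2->F, B1->T, B2->F, B1->F, B4->S, ...; covered: B1=T, B1=F, B2=F, B3=T, B4=S
#5 (c=8, t=3) -> B1->T, B2->F, B1->T, B2->F, B1->T, B2->F, B1->T, B2->F, B1->T, B2->F, B1->F, B4->S, B3->T; covered: B1=T, B1=F, B2=F, B3=T, B4=S
#6 (c=6, t=3) -> B1->T, B2->T, B1->T, B2->T, B1->T, B2->T, B1->F, B4->S, B3->T; covered: B1=T, B1=F, B2=T, B3=T, B4=S
#7 (c=4, t=2) -> B1->T, B2->T, B1->F, B4->S, B3->T; covered: B1=T, B1=F, B2=T, B3=T, B4=S
#8 (c=6, t=8) -> B1->T, B2->T, B1->T, B2->T, B1->T, B2->T, B1->F, B4->S, B3->T; covered: B1=T, B1=F, B2=T, B3=T, B4=S
#9 (c=10, t=4) -> B1->T, B2->F, B1->T, B2->F, B1->T, B2->F, B1->T, B2->F, B1->T, B2->F, B1->T, B2->F, B1->T, B2->F, ...; covered: B1=T, B1=F, B2=F, B3=T, B4=E
the full pool covers 9 outcomes: B1=T, B1=F, B2=T, B2=F, B3=T, B3=F, B4=S, B4=E, B5=T
no size-1 subset reaches all 9 outcomes (best union: 6/9)
at size 2, {1, 3} reaches all 9 outcomes; every lexicographically earlier size-2 subset fails

Answer: 2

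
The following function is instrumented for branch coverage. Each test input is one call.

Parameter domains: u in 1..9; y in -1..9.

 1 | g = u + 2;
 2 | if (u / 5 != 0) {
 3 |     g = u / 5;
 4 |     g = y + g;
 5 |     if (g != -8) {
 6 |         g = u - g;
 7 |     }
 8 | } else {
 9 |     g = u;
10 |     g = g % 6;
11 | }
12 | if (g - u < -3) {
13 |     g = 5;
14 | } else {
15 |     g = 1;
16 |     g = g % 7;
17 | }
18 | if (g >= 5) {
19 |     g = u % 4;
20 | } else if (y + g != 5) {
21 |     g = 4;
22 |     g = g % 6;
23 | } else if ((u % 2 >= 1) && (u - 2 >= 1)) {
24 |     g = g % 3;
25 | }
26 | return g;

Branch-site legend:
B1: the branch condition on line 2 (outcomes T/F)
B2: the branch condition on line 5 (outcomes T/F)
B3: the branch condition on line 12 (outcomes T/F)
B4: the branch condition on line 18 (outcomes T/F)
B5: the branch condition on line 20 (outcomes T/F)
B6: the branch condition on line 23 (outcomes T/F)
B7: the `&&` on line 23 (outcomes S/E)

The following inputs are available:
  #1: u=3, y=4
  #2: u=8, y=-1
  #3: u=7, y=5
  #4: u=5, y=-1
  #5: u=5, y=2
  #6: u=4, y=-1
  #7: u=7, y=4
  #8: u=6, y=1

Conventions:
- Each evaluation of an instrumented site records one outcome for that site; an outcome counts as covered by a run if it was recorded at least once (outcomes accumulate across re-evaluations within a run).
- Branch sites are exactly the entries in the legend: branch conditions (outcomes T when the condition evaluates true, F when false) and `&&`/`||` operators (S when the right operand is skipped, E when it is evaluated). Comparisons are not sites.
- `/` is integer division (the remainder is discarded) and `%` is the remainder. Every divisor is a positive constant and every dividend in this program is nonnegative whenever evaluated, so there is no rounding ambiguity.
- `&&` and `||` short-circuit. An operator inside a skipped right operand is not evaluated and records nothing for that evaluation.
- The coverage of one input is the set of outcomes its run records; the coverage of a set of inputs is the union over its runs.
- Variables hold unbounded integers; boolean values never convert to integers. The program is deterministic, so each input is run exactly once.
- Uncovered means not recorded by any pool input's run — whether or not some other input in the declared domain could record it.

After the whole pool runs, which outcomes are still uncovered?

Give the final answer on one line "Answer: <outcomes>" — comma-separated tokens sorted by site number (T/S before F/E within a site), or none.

input #1 (u=3, y=4): events B1->F, B3->F, B4->F, B5->F, B7->E, B6->T; covers B1=F, B3=F, B4=F, B5=F, B6=T, B7=E
input #2 (u=8, y=-1): events B1->T, B2->T, B3->F, B4->F, B5->T; covers B1=T, B2=T, B3=F, B4=F, B5=T
input #3 (u=7, y=5): events B1->T, B2->T, B3->T, B4->T; covers B1=T, B2=T, B3=T, B4=T
input #4 (u=5, y=-1): events B1->T, B2->T, B3->F, B4->F, B5->T; covers B1=T, B2=T, B3=F, B4=F, B5=T
input #5 (u=5, y=2): events B1->T, B2->T, B3->F, B4->F, B5->T; covers B1=T, B2=T, B3=F, B4=F, B5=T
input #6 (u=4, y=-1): events B1->F, B3->F, B4->F, B5->T; covers B1=F, B3=F, B4=F, B5=T
input #7 (u=7, y=4): events B1->T, B2->T, B3->T, B4->T; covers B1=T, B2=T, B3=T, B4=T
input #8 (u=6, y=1): events B1->T, B2->T, B3->F, B4->F, B5->T; covers B1=T, B2=T, B3=F, B4=F, B5=T
union over the pool: B1=T, B1=F, B2=T, B3=T, B3=F, B4=T, B4=F, B5=T, B5=F, B6=T, B7=E
uncovered (3 of 14): B2=F, B6=F, B7=S

Answer: B2=F, B6=F, B7=S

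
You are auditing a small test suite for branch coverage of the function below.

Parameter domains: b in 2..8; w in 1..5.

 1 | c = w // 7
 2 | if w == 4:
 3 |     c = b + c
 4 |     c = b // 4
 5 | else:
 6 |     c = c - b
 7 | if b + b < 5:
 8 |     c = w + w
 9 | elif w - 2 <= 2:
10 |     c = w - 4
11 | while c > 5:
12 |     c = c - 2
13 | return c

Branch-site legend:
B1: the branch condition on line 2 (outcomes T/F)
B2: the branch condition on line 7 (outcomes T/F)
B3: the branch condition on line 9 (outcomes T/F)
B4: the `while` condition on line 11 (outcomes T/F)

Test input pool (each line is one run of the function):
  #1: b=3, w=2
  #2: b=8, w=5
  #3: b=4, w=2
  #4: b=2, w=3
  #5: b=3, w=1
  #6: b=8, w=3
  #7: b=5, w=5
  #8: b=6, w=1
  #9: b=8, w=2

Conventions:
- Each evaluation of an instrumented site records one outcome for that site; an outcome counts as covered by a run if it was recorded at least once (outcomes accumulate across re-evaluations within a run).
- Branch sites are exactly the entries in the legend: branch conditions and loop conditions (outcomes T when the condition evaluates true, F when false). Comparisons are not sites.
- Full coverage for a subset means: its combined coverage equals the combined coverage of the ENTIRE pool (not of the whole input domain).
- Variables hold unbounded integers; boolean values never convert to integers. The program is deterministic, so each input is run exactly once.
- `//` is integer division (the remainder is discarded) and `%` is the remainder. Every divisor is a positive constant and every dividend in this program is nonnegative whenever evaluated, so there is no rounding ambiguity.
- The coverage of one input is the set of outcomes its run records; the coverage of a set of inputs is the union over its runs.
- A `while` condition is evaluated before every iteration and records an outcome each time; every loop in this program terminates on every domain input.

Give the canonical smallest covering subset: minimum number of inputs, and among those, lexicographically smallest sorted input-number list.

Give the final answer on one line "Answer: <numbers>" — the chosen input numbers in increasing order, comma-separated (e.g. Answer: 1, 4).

#1 (b=3, w=2) -> B1->F, B2->F, B3->T, B4->F; covered: B1=F, B2=F, B3=T, B4=F
#2 (b=8, w=5) -> B1->F, B2->F, B3->F, B4->F; covered: B1=F, B2=F, B3=F, B4=F
#3 (b=4, w=2) -> B1->F, B2->F, B3->T, B4->F; covered: B1=F, B2=F, B3=T, B4=F
#4 (b=2, w=3) -> B1->F, B2->T, B4->T, B4->F; covered: B1=F, B2=T, B4=T, B4=F
#5 (b=3, w=1) -> B1->F, B2->F, B3->T, B4->F; covered: B1=F, B2=F, B3=T, B4=F
#6 (b=8, w=3) -> B1->F, B2->F, B3->T, B4->F; covered: B1=F, B2=F, B3=T, B4=F
#7 (b=5, w=5) -> B1->F, B2->F, B3->F, B4->F; covered: B1=F, B2=F, B3=F, B4=F
#8 (b=6, w=1) -> B1->F, B2->F, B3->T, B4->F; covered: B1=F, B2=F, B3=T, B4=F
#9 (b=8, w=2) -> B1->F, B2->F, B3->T, B4->F; covered: B1=F, B2=F, B3=T, B4=F
union over all inputs: B1=F, B2=T, B2=F, B3=T, B3=F, B4=T, B4=F (7 outcomes)
size 1 is not enough: best union over all size-1 subsets is 4/7
size 2 is not enough: best union over all size-2 subsets is 6/7
inputs {1, 2, 4} (size 3) cover everything; no size-3 subset with a lexicographically smaller index list covers all 7

Answer: 1, 2, 4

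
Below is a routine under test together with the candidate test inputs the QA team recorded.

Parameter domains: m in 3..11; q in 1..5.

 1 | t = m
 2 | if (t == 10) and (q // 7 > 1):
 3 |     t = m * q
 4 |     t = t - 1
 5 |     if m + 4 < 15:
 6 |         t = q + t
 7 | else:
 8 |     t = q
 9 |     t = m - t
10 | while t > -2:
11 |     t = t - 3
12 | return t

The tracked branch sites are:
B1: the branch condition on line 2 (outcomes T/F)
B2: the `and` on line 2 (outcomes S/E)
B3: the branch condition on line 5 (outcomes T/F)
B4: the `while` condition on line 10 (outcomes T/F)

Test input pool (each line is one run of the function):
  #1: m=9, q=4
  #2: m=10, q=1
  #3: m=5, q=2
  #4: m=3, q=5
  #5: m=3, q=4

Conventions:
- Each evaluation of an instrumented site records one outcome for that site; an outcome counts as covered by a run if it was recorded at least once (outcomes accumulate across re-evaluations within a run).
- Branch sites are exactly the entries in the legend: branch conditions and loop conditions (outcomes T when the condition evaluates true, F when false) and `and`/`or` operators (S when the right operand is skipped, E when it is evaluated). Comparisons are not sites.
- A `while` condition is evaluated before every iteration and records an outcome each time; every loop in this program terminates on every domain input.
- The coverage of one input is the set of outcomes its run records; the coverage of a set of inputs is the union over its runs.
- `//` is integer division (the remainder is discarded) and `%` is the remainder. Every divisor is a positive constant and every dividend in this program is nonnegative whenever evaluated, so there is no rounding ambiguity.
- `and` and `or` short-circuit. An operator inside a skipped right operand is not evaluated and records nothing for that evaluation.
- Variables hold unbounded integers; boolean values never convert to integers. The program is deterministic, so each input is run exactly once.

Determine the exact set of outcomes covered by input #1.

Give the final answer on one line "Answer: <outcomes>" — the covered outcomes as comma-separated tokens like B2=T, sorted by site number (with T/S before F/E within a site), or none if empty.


Event log for input #1 (m=9, q=4):
  B2->S, B1->F, B4->T, B4->T, B4->T, B4->F
deduplicating events, the covered set is: B1=F, B2=S, B4=T, B4=F
Answer: B1=F, B2=S, B4=T, B4=F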